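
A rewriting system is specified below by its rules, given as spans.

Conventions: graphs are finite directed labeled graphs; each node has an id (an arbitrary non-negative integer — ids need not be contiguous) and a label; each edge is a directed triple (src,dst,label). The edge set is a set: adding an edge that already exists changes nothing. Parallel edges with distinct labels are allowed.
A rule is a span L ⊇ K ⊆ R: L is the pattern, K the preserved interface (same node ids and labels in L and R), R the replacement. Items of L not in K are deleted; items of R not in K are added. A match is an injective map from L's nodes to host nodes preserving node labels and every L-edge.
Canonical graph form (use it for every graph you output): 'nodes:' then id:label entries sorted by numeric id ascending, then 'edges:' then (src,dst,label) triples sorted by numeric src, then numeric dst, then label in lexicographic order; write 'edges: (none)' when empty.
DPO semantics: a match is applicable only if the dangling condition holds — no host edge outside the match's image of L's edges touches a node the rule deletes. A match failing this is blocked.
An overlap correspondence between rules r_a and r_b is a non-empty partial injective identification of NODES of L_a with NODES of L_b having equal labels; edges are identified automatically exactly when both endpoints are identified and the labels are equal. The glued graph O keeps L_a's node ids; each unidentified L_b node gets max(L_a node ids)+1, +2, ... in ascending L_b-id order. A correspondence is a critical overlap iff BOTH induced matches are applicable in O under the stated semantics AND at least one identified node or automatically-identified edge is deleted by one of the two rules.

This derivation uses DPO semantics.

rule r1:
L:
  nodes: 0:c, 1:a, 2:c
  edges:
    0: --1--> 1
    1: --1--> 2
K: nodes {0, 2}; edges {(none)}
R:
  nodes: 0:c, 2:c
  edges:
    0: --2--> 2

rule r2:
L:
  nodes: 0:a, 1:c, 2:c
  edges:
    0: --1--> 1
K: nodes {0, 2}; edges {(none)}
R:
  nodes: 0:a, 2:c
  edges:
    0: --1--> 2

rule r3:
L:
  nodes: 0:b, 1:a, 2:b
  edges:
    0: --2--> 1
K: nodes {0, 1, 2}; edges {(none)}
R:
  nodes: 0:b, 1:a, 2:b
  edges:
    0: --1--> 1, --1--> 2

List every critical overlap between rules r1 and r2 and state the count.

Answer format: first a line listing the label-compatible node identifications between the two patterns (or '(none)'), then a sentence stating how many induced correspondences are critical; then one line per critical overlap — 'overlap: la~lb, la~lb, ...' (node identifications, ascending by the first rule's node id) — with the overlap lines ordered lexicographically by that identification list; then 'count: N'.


label-compatible node identifications between L(r1) and L(r2): 0~1, 0~2, 1~0, 2~1, 2~2
2 of the induced correspondences are critical overlaps of r1 and r2.
overlap: 0~2, 1~0, 2~1
overlap: 1~0, 2~1
count: 2


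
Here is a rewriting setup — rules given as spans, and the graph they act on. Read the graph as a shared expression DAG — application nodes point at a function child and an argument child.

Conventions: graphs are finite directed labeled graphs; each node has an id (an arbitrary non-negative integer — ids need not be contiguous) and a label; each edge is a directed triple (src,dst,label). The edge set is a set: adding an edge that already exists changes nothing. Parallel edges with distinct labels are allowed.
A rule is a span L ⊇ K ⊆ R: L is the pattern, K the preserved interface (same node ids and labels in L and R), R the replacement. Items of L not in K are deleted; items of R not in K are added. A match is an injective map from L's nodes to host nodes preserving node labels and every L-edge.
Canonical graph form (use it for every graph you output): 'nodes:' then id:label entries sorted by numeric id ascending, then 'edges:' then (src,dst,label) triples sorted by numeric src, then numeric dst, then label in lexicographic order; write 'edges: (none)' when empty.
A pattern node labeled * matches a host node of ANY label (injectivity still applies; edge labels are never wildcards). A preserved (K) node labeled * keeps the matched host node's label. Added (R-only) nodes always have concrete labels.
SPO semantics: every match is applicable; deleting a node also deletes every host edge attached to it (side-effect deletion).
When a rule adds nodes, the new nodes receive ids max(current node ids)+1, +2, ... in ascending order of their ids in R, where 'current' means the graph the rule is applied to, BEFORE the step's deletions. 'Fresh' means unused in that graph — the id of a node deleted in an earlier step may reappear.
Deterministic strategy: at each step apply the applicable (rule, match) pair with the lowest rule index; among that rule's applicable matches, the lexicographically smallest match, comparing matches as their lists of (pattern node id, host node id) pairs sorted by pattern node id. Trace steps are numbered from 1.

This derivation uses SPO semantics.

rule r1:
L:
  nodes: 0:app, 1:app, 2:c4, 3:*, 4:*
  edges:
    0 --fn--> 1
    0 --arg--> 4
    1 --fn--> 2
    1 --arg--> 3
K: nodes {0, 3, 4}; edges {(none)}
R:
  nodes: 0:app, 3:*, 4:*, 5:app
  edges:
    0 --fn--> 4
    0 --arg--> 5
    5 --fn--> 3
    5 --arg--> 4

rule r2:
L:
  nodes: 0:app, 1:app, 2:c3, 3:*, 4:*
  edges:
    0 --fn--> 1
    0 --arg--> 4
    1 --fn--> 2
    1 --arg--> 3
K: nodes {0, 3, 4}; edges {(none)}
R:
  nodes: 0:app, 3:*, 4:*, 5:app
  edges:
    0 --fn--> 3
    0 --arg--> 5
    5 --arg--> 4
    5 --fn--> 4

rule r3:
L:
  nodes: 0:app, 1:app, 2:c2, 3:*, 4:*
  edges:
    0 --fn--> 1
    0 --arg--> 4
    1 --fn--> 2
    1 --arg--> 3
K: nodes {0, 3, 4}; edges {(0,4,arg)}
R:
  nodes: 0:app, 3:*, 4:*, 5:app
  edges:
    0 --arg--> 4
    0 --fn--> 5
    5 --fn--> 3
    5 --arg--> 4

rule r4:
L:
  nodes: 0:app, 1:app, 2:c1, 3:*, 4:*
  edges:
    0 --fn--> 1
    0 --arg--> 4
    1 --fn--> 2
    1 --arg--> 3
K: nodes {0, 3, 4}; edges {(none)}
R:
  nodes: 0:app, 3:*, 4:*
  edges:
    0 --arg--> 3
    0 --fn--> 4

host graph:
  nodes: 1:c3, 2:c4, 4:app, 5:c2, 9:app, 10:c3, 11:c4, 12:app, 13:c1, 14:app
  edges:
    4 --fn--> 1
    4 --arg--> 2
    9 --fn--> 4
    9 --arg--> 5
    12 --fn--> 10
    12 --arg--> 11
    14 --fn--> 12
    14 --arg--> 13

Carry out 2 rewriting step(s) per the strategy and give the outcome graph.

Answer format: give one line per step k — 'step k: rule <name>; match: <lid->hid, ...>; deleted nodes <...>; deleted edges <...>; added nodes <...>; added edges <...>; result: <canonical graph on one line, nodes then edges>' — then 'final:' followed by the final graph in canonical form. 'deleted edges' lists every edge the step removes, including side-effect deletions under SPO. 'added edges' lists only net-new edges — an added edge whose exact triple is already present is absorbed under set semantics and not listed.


step 1: rule r2; match: 0->9, 1->4, 2->1, 3->2, 4->5; deleted nodes 1, 4; deleted edges (4,1,fn); (4,2,arg); (9,4,fn); (9,5,arg); added nodes 15; added edges (9,2,fn); (9,15,arg); (15,5,arg); (15,5,fn); result: nodes: 2:c4, 5:c2, 9:app, 10:c3, 11:c4, 12:app, 13:c1, 14:app, 15:app edges: (9,2,fn); (9,15,arg); (12,10,fn); (12,11,arg); (14,12,fn); (14,13,arg); (15,5,arg); (15,5,fn)
step 2: rule r2; match: 0->14, 1->12, 2->10, 3->11, 4->13; deleted nodes 10, 12; deleted edges (12,10,fn); (12,11,arg); (14,12,fn); (14,13,arg); added nodes 16; added edges (14,11,fn); (14,16,arg); (16,13,arg); (16,13,fn); result: nodes: 2:c4, 5:c2, 9:app, 11:c4, 13:c1, 14:app, 15:app, 16:app edges: (9,2,fn); (9,15,arg); (14,11,fn); (14,16,arg); (15,5,arg); (15,5,fn); (16,13,arg); (16,13,fn)
final:
nodes: 2:c4, 5:c2, 9:app, 11:c4, 13:c1, 14:app, 15:app, 16:app
edges: (9,2,fn); (9,15,arg); (14,11,fn); (14,16,arg); (15,5,arg); (15,5,fn); (16,13,arg); (16,13,fn)


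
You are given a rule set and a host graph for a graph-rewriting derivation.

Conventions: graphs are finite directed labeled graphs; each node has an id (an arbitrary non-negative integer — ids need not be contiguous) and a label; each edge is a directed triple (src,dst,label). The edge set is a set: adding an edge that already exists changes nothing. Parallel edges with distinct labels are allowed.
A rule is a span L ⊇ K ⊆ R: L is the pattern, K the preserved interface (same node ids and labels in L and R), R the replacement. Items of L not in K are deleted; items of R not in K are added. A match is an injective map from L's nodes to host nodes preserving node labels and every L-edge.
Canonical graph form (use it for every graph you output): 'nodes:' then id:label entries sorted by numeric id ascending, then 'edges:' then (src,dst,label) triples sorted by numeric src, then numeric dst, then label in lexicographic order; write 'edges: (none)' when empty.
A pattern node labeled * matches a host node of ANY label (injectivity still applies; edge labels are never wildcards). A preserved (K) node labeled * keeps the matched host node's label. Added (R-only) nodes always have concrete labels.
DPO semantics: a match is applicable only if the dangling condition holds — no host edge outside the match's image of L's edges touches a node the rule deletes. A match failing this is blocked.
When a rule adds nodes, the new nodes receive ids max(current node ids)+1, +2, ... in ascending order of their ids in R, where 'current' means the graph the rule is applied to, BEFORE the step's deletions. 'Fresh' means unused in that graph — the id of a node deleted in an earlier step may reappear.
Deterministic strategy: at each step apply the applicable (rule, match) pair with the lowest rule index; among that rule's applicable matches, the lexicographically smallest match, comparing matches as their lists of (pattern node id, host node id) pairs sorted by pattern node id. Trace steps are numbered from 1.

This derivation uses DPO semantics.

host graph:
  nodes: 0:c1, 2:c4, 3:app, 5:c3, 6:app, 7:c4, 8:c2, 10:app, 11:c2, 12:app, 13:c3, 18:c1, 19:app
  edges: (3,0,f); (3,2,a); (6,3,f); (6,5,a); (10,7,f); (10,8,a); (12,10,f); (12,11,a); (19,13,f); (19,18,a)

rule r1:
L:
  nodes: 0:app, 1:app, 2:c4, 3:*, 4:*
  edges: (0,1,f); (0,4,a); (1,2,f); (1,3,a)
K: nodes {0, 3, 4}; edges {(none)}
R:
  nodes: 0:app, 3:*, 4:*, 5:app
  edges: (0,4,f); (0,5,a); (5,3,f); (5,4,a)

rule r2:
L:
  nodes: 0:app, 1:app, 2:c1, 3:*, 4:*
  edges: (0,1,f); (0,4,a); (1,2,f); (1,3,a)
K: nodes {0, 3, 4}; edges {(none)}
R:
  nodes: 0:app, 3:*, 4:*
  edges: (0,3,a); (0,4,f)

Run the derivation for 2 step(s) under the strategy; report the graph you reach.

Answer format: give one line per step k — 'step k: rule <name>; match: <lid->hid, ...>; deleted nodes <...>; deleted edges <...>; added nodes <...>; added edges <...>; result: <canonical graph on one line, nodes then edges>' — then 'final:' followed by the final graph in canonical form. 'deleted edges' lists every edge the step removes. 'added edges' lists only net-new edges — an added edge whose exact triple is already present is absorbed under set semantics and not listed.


step 1: rule r1; match: 0->12, 1->10, 2->7, 3->8, 4->11; deleted nodes 7, 10; deleted edges (10,7,f); (10,8,a); (12,10,f); (12,11,a); added nodes 20; added edges (12,11,f); (12,20,a); (20,8,f); (20,11,a); result: nodes: 0:c1, 2:c4, 3:app, 5:c3, 6:app, 8:c2, 11:c2, 12:app, 13:c3, 18:c1, 19:app, 20:app edges: (3,0,f); (3,2,a); (6,3,f); (6,5,a); (12,11,f); (12,20,a); (19,13,f); (19,18,a); (20,8,f); (20,11,a)
step 2: rule r2; match: 0->6, 1->3, 2->0, 3->2, 4->5; deleted nodes 0, 3; deleted edges (3,0,f); (3,2,a); (6,3,f); (6,5,a); added nodes (none); added edges (6,2,a); (6,5,f); result: nodes: 2:c4, 5:c3, 6:app, 8:c2, 11:c2, 12:app, 13:c3, 18:c1, 19:app, 20:app edges: (6,2,a); (6,5,f); (12,11,f); (12,20,a); (19,13,f); (19,18,a); (20,8,f); (20,11,a)
final:
nodes: 2:c4, 5:c3, 6:app, 8:c2, 11:c2, 12:app, 13:c3, 18:c1, 19:app, 20:app
edges: (6,2,a); (6,5,f); (12,11,f); (12,20,a); (19,13,f); (19,18,a); (20,8,f); (20,11,a)


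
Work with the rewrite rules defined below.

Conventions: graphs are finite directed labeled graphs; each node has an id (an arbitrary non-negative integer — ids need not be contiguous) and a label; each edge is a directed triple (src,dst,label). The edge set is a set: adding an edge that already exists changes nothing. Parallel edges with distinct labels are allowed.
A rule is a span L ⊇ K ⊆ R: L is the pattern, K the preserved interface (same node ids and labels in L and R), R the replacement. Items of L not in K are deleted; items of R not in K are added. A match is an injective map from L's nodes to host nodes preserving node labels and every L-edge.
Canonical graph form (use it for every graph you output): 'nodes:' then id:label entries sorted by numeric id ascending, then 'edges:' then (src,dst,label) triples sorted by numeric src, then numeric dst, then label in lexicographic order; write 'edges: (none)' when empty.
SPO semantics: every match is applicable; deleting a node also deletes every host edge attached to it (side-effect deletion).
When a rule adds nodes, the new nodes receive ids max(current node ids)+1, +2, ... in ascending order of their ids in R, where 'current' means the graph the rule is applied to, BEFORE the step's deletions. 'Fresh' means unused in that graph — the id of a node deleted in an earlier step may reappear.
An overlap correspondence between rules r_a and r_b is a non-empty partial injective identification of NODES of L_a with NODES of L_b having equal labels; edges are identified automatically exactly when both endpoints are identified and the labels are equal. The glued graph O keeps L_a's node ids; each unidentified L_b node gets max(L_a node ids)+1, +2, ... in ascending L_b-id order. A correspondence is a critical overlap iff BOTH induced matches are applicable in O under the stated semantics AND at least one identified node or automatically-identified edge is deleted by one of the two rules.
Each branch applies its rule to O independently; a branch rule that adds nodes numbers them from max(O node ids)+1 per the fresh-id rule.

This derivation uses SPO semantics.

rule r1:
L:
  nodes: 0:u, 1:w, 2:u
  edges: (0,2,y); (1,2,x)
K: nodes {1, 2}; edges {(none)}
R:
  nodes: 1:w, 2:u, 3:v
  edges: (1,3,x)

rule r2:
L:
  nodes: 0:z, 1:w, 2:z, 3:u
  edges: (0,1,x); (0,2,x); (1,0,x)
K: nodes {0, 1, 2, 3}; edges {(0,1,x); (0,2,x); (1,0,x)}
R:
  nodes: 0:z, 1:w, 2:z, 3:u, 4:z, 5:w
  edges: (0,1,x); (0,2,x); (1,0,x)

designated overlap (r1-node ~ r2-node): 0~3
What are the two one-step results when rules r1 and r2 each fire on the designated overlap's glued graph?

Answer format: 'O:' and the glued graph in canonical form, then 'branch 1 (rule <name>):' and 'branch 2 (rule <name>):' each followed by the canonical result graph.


O:
nodes: 0:u, 1:w, 2:u, 3:z, 4:w, 5:z
edges: (0,2,y); (1,2,x); (3,4,x); (3,5,x); (4,3,x)
branch 1 (rule r1):
nodes: 1:w, 2:u, 3:z, 4:w, 5:z, 6:v
edges: (1,6,x); (3,4,x); (3,5,x); (4,3,x)
branch 2 (rule r2):
nodes: 0:u, 1:w, 2:u, 3:z, 4:w, 5:z, 6:z, 7:w
edges: (0,2,y); (1,2,x); (3,4,x); (3,5,x); (4,3,x)


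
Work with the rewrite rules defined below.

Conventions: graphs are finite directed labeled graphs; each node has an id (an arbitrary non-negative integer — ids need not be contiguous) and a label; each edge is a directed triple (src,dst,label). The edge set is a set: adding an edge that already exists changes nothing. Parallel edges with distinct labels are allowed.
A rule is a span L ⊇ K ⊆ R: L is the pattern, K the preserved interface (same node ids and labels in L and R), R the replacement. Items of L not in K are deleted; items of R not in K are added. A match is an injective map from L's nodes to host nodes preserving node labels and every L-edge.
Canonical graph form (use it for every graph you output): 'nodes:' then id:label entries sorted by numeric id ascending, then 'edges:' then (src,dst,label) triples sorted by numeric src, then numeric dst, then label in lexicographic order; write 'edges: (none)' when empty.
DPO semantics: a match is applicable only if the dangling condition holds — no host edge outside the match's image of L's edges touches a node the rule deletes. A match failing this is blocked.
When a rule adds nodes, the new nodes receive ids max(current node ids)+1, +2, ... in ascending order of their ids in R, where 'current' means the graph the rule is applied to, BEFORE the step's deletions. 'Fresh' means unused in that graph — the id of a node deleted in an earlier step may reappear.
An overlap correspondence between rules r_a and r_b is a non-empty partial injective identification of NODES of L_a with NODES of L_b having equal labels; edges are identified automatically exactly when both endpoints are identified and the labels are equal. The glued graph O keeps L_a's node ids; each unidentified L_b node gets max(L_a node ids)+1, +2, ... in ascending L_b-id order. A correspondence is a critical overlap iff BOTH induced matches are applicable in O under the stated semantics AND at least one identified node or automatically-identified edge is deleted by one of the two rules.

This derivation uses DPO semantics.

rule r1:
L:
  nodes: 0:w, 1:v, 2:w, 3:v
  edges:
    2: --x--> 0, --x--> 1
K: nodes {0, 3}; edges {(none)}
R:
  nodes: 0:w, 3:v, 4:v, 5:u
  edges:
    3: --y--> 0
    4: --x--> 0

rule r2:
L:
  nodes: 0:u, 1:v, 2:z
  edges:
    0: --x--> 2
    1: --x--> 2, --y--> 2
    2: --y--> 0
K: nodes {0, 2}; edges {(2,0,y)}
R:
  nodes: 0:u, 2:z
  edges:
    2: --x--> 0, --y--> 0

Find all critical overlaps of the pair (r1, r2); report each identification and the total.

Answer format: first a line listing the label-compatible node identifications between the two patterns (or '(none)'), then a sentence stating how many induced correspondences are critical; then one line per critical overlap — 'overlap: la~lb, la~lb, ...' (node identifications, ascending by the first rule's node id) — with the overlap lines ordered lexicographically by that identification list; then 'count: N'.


label-compatible node identifications between L(r1) and L(r2): 1~1, 3~1
1 of the induced correspondences is a critical overlap of r1 and r2.
overlap: 3~1
count: 1


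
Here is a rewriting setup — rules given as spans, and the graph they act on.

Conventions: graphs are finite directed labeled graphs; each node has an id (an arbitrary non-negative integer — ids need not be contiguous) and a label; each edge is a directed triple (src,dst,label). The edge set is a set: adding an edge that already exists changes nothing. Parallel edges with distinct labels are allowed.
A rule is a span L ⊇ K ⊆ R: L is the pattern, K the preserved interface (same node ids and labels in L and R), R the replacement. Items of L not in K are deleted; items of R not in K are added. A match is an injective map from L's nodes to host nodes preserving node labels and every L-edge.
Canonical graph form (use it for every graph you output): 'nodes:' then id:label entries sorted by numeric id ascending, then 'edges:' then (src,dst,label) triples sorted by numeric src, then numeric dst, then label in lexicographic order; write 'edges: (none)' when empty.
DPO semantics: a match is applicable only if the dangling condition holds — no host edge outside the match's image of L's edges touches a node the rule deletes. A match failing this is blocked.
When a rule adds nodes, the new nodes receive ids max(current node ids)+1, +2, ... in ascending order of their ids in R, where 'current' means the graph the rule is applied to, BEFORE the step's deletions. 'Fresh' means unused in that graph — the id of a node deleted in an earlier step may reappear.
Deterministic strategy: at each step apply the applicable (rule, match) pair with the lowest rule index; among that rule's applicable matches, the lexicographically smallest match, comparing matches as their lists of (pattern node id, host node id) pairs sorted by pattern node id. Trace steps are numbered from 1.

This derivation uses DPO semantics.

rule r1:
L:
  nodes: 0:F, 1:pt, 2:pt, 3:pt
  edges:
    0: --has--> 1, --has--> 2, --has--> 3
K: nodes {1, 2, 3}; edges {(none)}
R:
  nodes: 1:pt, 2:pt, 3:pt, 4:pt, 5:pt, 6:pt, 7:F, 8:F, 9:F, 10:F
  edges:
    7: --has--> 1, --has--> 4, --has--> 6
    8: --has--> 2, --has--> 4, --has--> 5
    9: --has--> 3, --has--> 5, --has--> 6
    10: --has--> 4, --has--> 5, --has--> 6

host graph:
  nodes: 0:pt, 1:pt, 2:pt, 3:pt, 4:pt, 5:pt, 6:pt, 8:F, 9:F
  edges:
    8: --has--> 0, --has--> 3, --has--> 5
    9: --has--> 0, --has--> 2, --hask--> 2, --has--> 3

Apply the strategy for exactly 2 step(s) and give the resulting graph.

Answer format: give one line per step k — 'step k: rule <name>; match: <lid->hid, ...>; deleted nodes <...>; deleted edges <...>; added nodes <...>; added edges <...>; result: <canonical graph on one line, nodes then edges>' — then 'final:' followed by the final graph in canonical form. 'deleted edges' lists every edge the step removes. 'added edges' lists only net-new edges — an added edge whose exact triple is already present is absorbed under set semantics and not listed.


step 1: rule r1; match: 0->8, 1->0, 2->3, 3->5; deleted nodes 8; deleted edges (8,0,has); (8,3,has); (8,5,has); added nodes 10, 11, 12, 13, 14, 15, 16; added edges (13,0,has); (13,10,has); (13,12,has); (14,3,has); (14,10,has); (14,11,has); (15,5,has); (15,11,has); (15,12,has); (16,10,has); (16,11,has); (16,12,has); result: nodes: 0:pt, 1:pt, 2:pt, 3:pt, 4:pt, 5:pt, 6:pt, 9:F, 10:pt, 11:pt, 12:pt, 13:F, 14:F, 15:F, 16:F edges: (9,0,has); (9,2,has); (9,2,hask); (9,3,has); (13,0,has); (13,10,has); (13,12,has); (14,3,has); (14,10,has); (14,11,has); (15,5,has); (15,11,has); (15,12,has); (16,10,has); (16,11,has); (16,12,has)
step 2: rule r1; match: 0->13, 1->0, 2->10, 3->12; deleted nodes 13; deleted edges (13,0,has); (13,10,has); (13,12,has); added nodes 17, 18, 19, 20, 21, 22, 23; added edges (20,0,has); (20,17,has); (20,19,has); (21,10,has); (21,17,has); (21,18,has); (22,12,has); (22,18,has); (22,19,has); (23,17,has); (23,18,has); (23,19,has); result: nodes: 0:pt, 1:pt, 2:pt, 3:pt, 4:pt, 5:pt, 6:pt, 9:F, 10:pt, 11:pt, 12:pt, 14:F, 15:F, 16:F, 17:pt, 18:pt, 19:pt, 20:F, 21:F, 22:F, 23:F edges: (9,0,has); (9,2,has); (9,2,hask); (9,3,has); (14,3,has); (14,10,has); (14,11,has); (15,5,has); (15,11,has); (15,12,has); (16,10,has); (16,11,has); (16,12,has); (20,0,has); (20,17,has); (20,19,has); (21,10,has); (21,17,has); (21,18,has); (22,12,has); (22,18,has); (22,19,has); (23,17,has); (23,18,has); (23,19,has)
final:
nodes: 0:pt, 1:pt, 2:pt, 3:pt, 4:pt, 5:pt, 6:pt, 9:F, 10:pt, 11:pt, 12:pt, 14:F, 15:F, 16:F, 17:pt, 18:pt, 19:pt, 20:F, 21:F, 22:F, 23:F
edges: (9,0,has); (9,2,has); (9,2,hask); (9,3,has); (14,3,has); (14,10,has); (14,11,has); (15,5,has); (15,11,has); (15,12,has); (16,10,has); (16,11,has); (16,12,has); (20,0,has); (20,17,has); (20,19,has); (21,10,has); (21,17,has); (21,18,has); (22,12,has); (22,18,has); (22,19,has); (23,17,has); (23,18,has); (23,19,has)


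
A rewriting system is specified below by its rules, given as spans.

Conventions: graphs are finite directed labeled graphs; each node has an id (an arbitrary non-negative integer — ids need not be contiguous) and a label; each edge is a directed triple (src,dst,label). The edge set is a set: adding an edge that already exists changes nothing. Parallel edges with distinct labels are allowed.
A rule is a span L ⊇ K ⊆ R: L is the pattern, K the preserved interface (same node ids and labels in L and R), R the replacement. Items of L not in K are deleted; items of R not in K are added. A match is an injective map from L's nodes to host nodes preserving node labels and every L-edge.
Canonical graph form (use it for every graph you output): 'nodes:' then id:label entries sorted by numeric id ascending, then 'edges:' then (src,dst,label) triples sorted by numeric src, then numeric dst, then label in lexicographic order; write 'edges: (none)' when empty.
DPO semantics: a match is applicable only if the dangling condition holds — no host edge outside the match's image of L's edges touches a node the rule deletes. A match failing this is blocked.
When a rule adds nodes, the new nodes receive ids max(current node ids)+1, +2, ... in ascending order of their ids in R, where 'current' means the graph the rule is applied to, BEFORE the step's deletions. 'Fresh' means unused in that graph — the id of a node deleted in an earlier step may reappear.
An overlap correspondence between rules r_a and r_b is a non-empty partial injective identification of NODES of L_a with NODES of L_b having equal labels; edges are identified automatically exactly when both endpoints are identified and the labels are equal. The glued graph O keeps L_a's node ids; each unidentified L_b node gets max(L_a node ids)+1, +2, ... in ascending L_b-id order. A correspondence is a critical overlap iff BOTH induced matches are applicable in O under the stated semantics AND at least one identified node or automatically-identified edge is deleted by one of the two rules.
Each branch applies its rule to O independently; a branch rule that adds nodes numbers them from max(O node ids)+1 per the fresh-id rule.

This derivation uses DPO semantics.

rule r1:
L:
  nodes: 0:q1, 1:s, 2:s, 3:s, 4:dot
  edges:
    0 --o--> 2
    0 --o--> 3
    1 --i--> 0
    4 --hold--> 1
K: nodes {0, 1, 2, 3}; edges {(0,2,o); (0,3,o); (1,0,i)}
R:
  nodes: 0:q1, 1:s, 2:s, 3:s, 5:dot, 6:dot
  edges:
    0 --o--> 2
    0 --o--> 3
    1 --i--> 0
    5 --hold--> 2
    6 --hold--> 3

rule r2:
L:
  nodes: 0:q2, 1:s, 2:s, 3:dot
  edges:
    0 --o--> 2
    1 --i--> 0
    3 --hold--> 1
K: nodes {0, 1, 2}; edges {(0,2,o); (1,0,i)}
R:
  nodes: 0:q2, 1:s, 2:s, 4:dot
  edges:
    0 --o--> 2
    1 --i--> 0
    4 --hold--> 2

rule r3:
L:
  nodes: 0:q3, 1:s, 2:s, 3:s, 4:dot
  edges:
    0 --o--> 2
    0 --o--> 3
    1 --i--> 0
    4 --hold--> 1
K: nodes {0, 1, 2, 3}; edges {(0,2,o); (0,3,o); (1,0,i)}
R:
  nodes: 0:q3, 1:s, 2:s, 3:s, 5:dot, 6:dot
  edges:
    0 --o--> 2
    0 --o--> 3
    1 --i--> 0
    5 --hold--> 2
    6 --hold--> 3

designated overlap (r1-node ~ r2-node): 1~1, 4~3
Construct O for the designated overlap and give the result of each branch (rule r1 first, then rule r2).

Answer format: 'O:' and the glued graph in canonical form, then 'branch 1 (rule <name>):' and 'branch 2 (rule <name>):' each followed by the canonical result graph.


O:
nodes: 0:q1, 1:s, 2:s, 3:s, 4:dot, 5:q2, 6:s
edges: (0,2,o); (0,3,o); (1,0,i); (1,5,i); (4,1,hold); (5,6,o)
branch 1 (rule r1):
nodes: 0:q1, 1:s, 2:s, 3:s, 5:q2, 6:s, 7:dot, 8:dot
edges: (0,2,o); (0,3,o); (1,0,i); (1,5,i); (5,6,o); (7,2,hold); (8,3,hold)
branch 2 (rule r2):
nodes: 0:q1, 1:s, 2:s, 3:s, 5:q2, 6:s, 7:dot
edges: (0,2,o); (0,3,o); (1,0,i); (1,5,i); (5,6,o); (7,6,hold)


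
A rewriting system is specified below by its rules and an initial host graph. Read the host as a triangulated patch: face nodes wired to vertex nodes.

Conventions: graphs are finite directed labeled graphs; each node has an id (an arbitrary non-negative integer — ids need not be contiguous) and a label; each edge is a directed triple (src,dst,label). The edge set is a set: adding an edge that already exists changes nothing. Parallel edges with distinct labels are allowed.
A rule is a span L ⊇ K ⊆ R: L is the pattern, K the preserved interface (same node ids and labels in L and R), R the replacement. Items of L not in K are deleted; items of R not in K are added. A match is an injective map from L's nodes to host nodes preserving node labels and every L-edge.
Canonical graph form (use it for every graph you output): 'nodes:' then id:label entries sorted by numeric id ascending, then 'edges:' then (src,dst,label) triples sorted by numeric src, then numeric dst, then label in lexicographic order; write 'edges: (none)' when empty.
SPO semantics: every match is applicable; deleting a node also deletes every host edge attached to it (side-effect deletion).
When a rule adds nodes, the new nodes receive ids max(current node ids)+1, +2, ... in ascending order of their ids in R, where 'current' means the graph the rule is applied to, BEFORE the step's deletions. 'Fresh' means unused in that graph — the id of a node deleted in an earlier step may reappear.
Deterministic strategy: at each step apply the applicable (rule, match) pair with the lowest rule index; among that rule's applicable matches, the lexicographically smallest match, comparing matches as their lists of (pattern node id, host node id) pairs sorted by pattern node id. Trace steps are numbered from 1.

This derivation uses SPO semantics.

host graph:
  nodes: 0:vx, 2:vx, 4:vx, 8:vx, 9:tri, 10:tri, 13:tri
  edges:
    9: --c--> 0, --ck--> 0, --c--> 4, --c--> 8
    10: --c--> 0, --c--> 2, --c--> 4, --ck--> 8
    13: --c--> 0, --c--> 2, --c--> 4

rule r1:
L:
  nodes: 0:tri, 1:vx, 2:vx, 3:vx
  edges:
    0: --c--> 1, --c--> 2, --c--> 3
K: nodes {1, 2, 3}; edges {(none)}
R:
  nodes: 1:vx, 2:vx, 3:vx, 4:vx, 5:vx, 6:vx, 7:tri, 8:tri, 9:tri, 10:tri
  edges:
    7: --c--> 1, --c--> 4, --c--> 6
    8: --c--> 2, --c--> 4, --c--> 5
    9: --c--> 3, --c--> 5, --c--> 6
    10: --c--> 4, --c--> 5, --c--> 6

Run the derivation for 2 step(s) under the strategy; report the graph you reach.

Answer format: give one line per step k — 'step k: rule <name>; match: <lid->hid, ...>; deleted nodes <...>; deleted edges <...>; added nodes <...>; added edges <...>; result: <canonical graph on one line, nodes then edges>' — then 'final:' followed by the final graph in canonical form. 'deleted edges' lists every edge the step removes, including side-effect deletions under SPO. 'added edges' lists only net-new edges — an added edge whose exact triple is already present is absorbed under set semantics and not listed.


step 1: rule r1; match: 0->9, 1->0, 2->4, 3->8; deleted nodes 9; deleted edges (9,0,c); (9,0,ck); (9,4,c); (9,8,c); added nodes 14, 15, 16, 17, 18, 19, 20; added edges (17,0,c); (17,14,c); (17,16,c); (18,4,c); (18,14,c); (18,15,c); (19,8,c); (19,15,c); (19,16,c); (20,14,c); (20,15,c); (20,16,c); result: nodes: 0:vx, 2:vx, 4:vx, 8:vx, 10:tri, 13:tri, 14:vx, 15:vx, 16:vx, 17:tri, 18:tri, 19:tri, 20:tri edges: (10,0,c); (10,2,c); (10,4,c); (10,8,ck); (13,0,c); (13,2,c); (13,4,c); (17,0,c); (17,14,c); (17,16,c); (18,4,c); (18,14,c); (18,15,c); (19,8,c); (19,15,c); (19,16,c); (20,14,c); (20,15,c); (20,16,c)
step 2: rule r1; match: 0->10, 1->0, 2->2, 3->4; deleted nodes 10; deleted edges (10,0,c); (10,2,c); (10,4,c); (10,8,ck); added nodes 21, 22, 23, 24, 25, 26, 27; added edges (24,0,c); (24,21,c); (24,23,c); (25,2,c); (25,21,c); (25,22,c); (26,4,c); (26,22,c); (26,23,c); (27,21,c); (27,22,c); (27,23,c); result: nodes: 0:vx, 2:vx, 4:vx, 8:vx, 13:tri, 14:vx, 15:vx, 16:vx, 17:tri, 18:tri, 19:tri, 20:tri, 21:vx, 22:vx, 23:vx, 24:tri, 25:tri, 26:tri, 27:tri edges: (13,0,c); (13,2,c); (13,4,c); (17,0,c); (17,14,c); (17,16,c); (18,4,c); (18,14,c); (18,15,c); (19,8,c); (19,15,c); (19,16,c); (20,14,c); (20,15,c); (20,16,c); (24,0,c); (24,21,c); (24,23,c); (25,2,c); (25,21,c); (25,22,c); (26,4,c); (26,22,c); (26,23,c); (27,21,c); (27,22,c); (27,23,c)
final:
nodes: 0:vx, 2:vx, 4:vx, 8:vx, 13:tri, 14:vx, 15:vx, 16:vx, 17:tri, 18:tri, 19:tri, 20:tri, 21:vx, 22:vx, 23:vx, 24:tri, 25:tri, 26:tri, 27:tri
edges: (13,0,c); (13,2,c); (13,4,c); (17,0,c); (17,14,c); (17,16,c); (18,4,c); (18,14,c); (18,15,c); (19,8,c); (19,15,c); (19,16,c); (20,14,c); (20,15,c); (20,16,c); (24,0,c); (24,21,c); (24,23,c); (25,2,c); (25,21,c); (25,22,c); (26,4,c); (26,22,c); (26,23,c); (27,21,c); (27,22,c); (27,23,c)


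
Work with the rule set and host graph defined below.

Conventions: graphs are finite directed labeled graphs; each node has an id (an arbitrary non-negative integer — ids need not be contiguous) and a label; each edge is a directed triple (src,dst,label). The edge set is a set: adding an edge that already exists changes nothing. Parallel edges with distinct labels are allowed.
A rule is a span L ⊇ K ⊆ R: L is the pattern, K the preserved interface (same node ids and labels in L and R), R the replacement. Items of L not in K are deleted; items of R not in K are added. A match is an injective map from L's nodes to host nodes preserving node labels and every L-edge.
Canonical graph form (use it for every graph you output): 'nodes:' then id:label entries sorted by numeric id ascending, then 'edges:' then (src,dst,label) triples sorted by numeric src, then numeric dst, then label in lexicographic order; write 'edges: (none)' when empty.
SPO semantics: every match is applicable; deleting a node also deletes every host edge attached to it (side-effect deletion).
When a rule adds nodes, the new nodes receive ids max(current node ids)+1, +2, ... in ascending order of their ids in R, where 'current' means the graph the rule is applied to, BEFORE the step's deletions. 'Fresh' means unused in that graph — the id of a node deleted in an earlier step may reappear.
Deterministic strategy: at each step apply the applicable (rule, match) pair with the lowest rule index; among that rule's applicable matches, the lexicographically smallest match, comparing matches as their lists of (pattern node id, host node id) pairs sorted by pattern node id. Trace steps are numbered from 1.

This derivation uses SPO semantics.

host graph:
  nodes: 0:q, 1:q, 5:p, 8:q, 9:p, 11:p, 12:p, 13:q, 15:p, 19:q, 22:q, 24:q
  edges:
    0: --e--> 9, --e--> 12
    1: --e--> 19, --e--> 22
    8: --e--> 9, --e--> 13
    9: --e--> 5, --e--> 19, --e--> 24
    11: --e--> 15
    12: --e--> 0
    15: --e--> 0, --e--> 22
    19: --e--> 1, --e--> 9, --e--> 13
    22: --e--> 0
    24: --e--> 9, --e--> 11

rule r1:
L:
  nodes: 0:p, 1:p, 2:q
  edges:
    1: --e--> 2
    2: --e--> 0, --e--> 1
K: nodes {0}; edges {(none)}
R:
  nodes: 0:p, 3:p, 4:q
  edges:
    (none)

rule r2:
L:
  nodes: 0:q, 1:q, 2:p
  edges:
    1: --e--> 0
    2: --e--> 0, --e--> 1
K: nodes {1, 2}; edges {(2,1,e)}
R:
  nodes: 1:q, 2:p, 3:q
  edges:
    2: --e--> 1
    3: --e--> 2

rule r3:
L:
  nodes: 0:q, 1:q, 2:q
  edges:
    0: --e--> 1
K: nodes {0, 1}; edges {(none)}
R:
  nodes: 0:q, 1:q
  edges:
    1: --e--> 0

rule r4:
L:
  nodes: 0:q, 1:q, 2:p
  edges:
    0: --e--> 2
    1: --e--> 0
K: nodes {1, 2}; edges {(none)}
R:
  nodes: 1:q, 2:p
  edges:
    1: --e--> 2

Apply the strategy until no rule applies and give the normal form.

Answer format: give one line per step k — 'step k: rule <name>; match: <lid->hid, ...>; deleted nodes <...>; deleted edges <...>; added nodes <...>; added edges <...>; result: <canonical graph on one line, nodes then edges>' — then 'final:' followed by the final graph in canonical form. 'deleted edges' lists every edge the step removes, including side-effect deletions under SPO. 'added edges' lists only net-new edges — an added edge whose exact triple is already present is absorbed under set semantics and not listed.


step 1: rule r1; match: 0->9, 1->12, 2->0; deleted nodes 0, 12; deleted edges (0,9,e); (0,12,e); (12,0,e); (15,0,e); (22,0,e); added nodes 25, 26; added edges (none); result: nodes: 1:q, 5:p, 8:q, 9:p, 11:p, 13:q, 15:p, 19:q, 22:q, 24:q, 25:p, 26:q edges: (1,19,e); (1,22,e); (8,9,e); (8,13,e); (9,5,e); (9,19,e); (9,24,e); (11,15,e); (15,22,e); (19,1,e); (19,9,e); (19,13,e); (24,9,e); (24,11,e)
step 2: rule r1; match: 0->11, 1->9, 2->24; deleted nodes 9, 24; deleted edges (8,9,e); (9,5,e); (9,19,e); (9,24,e); (19,9,e); (24,9,e); (24,11,e); added nodes 27, 28; added edges (none); result: nodes: 1:q, 5:p, 8:q, 11:p, 13:q, 15:p, 19:q, 22:q, 25:p, 26:q, 27:p, 28:q edges: (1,19,e); (1,22,e); (8,13,e); (11,15,e); (15,22,e); (19,1,e); (19,13,e)
step 3: rule r3; match: 0->1, 1->19, 2->8; deleted nodes 8; deleted edges (1,19,e); (8,13,e); added nodes (none); added edges (none); result: nodes: 1:q, 5:p, 11:p, 13:q, 15:p, 19:q, 22:q, 25:p, 26:q, 27:p, 28:q edges: (1,22,e); (11,15,e); (15,22,e); (19,1,e); (19,13,e)
step 4: rule r3; match: 0->1, 1->22, 2->13; deleted nodes 13; deleted edges (1,22,e); (19,13,e); added nodes (none); added edges (22,1,e); result: nodes: 1:q, 5:p, 11:p, 15:p, 19:q, 22:q, 25:p, 26:q, 27:p, 28:q edges: (11,15,e); (15,22,e); (19,1,e); (22,1,e)
step 5: rule r3; match: 0->19, 1->1, 2->22; deleted nodes 22; deleted edges (15,22,e); (19,1,e); (22,1,e); added nodes (none); added edges (1,19,e); result: nodes: 1:q, 5:p, 11:p, 15:p, 19:q, 25:p, 26:q, 27:p, 28:q edges: (1,19,e); (11,15,e)
step 6: rule r3; match: 0->1, 1->19, 2->26; deleted nodes 26; deleted edges (1,19,e); added nodes (none); added edges (19,1,e); result: nodes: 1:q, 5:p, 11:p, 15:p, 19:q, 25:p, 27:p, 28:q edges: (11,15,e); (19,1,e)
step 7: rule r3; match: 0->19, 1->1, 2->28; deleted nodes 28; deleted edges (19,1,e); added nodes (none); added edges (1,19,e); result: nodes: 1:q, 5:p, 11:p, 15:p, 19:q, 25:p, 27:p edges: (1,19,e); (11,15,e)
final:
nodes: 1:q, 5:p, 11:p, 15:p, 19:q, 25:p, 27:p
edges: (1,19,e); (11,15,e)


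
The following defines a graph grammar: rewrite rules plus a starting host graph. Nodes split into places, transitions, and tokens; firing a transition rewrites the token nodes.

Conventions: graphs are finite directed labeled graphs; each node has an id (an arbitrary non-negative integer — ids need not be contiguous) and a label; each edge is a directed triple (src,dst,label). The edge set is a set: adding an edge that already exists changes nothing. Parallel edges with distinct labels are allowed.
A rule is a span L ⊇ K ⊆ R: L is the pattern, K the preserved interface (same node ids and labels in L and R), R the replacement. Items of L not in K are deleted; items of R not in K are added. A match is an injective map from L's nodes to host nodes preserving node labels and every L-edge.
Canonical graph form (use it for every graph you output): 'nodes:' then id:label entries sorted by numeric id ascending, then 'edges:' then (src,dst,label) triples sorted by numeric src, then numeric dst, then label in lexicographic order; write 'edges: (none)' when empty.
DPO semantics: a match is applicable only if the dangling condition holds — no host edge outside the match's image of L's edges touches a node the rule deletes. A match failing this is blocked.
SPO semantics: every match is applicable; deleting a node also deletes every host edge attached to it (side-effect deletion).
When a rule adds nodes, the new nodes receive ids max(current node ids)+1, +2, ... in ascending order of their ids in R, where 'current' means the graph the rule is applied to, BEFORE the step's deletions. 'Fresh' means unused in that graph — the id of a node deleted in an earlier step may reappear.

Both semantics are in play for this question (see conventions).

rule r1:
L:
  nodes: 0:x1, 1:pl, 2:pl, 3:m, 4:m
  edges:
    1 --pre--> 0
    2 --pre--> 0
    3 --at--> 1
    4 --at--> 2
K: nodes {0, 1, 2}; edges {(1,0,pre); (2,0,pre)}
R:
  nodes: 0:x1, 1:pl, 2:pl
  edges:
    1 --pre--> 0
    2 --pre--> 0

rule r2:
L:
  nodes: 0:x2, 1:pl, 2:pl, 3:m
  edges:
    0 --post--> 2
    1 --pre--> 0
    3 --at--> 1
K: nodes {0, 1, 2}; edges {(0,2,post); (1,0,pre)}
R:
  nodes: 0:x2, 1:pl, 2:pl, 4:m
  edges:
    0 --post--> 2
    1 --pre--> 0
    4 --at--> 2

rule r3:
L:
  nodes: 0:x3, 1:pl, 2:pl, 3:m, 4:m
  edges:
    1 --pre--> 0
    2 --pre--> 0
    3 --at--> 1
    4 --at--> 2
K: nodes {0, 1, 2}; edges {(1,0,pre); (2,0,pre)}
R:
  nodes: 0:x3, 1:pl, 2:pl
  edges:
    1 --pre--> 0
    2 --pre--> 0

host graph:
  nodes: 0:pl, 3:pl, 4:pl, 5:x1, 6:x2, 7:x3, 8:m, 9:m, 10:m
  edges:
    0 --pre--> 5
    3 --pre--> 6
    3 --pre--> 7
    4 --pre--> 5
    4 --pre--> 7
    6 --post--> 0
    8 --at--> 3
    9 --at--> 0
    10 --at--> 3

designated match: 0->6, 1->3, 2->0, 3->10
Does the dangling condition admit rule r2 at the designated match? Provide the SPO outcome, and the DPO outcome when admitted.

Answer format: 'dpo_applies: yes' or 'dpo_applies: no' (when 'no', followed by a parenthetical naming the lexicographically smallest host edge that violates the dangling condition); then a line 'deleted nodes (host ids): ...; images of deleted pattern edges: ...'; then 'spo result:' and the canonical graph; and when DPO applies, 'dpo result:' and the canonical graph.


dpo_applies: yes
deleted nodes (host ids): 10; images of deleted pattern edges: (10,3,at)
spo result:
nodes: 0:pl, 3:pl, 4:pl, 5:x1, 6:x2, 7:x3, 8:m, 9:m, 11:m
edges: (0,5,pre); (3,6,pre); (3,7,pre); (4,5,pre); (4,7,pre); (6,0,post); (8,3,at); (9,0,at); (11,0,at)
dpo result:
nodes: 0:pl, 3:pl, 4:pl, 5:x1, 6:x2, 7:x3, 8:m, 9:m, 11:m
edges: (0,5,pre); (3,6,pre); (3,7,pre); (4,5,pre); (4,7,pre); (6,0,post); (8,3,at); (9,0,at); (11,0,at)
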